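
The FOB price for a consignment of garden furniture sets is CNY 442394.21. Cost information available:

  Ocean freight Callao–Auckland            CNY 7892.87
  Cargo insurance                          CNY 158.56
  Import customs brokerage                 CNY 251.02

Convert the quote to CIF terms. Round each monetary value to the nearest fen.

CIF price: CNY 450445.64

Not relevant to the conversion: brokerage — on the buyer under both terms; not part of either seller's price.
From FOB to CIF, the seller additionally bears: freight, insurance.
CIF price = 442394.21 + 7892.87 + 158.56 = 450445.64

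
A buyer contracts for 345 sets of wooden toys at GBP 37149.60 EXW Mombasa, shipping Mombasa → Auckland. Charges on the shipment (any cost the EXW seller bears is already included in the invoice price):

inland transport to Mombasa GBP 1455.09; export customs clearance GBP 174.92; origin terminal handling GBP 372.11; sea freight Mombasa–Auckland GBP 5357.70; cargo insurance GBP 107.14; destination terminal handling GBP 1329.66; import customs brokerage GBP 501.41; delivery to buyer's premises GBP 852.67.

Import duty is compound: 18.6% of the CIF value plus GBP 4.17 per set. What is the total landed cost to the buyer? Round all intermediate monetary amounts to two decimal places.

EXW: the seller makes goods available at their premises; the buyer bears all onward costs.
CIF value = EXW price + inland to port + export clearance + origin terminal + freight + insurance = 37149.60 + 1455.09 + 174.92 + 372.11 + 5357.70 + 107.14 = 44616.56
Ad valorem component: 44616.56 × 18.6% = 8298.68
Specific component: 345 × 4.17 = 1438.65
Import duty = 8298.68 + 1438.65 = 9737.33
Buyer bears: inland to port 1455.09 + export clearance 174.92 + origin terminal 372.11 + freight 5357.70 + insurance 107.14 + destination terminal 1329.66 + brokerage 501.41 + delivery 852.67 + duty 9737.33 = 19888.03
Landed cost = invoice 37149.60 + 19888.03 = 57037.63

Total landed cost: GBP 57037.63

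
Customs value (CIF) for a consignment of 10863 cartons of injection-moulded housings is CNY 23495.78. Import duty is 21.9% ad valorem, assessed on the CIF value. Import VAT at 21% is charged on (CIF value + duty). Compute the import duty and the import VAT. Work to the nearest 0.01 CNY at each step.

Import duty: CNY 5145.58; import VAT: CNY 6014.69

Import duty = 23495.78 × 21.9% = 5145.58
VAT base = CIF + duty = 23495.78 + 5145.58 = 28641.36
Import VAT = 28641.36 × 21% = 6014.69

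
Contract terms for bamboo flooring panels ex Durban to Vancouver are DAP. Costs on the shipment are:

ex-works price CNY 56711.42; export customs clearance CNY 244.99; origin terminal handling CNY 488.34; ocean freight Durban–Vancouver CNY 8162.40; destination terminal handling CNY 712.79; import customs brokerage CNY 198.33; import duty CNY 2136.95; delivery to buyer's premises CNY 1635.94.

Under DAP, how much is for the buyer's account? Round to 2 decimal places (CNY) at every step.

Buyer's account: CNY 2335.28

DAP: the seller bears all costs to the named destination except import duty and clearance.
Seller's account: goods 56711.42 + export clearance 244.99 + origin terminal 488.34 + freight 8162.40 + destination terminal 712.79 + delivery 1635.94 = 67955.88
Buyer's account: brokerage 198.33 + duty 2136.95 = 2335.28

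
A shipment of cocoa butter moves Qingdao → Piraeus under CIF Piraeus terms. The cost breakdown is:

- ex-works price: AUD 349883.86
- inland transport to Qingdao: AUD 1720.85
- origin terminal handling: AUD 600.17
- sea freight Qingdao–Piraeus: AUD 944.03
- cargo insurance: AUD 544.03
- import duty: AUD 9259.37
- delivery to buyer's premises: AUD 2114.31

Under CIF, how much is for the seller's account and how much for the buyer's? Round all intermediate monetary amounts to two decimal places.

Seller: AUD 353692.94; buyer: AUD 11373.68

CIF: the seller pays costs through ocean freight and marine insurance to the destination port.
Seller's account: goods 349883.86 + inland to port 1720.85 + origin terminal 600.17 + freight 944.03 + insurance 544.03 = 353692.94
Buyer's account: duty 9259.37 + delivery 2114.31 = 11373.68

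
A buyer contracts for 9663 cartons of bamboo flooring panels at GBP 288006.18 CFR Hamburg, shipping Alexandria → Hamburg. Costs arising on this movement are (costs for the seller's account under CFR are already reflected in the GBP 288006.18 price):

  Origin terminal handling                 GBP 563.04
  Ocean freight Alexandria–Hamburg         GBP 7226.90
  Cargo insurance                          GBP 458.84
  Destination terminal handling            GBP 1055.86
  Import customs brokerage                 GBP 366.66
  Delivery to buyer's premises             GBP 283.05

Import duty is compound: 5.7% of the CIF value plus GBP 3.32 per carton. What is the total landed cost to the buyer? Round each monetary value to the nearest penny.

CFR: the seller pays costs through ocean freight to the destination port, but not insurance.
Already in the invoice (seller's account under CFR): origin terminal, freight — exclude.
CIF value = CFR price + insurance = 288006.18 + 458.84 = 288465.02
Ad valorem component: 288465.02 × 5.7% = 16442.51
Specific component: 9663 × 3.32 = 32081.16
Import duty = 16442.51 + 32081.16 = 48523.67
Buyer bears: insurance 458.84 + destination terminal 1055.86 + brokerage 366.66 + delivery 283.05 + duty 48523.67 = 50688.08
Landed cost = invoice 288006.18 + 50688.08 = 338694.26

Total landed cost: GBP 338694.26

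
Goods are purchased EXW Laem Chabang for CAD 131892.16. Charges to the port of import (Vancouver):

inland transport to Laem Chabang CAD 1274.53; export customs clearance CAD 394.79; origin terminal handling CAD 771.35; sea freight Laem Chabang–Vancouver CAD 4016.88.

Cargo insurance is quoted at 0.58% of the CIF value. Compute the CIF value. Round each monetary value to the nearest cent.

Let C be the CIF value. C = EXW price + pre-shipment costs + freight + 0.58% × C
C − 0.58% × C = 131892.16 + 1274.53 + 394.79 + 771.35 + 4016.88
0.9942 × C = 138349.71
C = 138349.71 / 0.9942 = 139156.82
Insurance premium = 0.58% × 139156.82 = 807.11

CIF value: CAD 139156.82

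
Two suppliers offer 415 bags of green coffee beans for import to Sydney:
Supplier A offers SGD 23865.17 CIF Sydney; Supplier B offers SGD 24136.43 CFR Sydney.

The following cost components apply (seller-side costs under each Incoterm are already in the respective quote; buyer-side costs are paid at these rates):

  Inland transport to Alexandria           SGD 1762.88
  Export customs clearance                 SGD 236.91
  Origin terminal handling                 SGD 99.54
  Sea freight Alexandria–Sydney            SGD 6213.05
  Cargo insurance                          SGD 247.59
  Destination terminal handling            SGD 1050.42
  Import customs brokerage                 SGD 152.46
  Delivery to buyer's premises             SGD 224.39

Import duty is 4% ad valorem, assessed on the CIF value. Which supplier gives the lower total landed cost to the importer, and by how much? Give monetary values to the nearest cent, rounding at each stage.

Supplier A (CIF):
The CIF price already equals the CIF value: 23865.17
Import duty = 23865.17 × 4% = 954.61
Buyer bears (A): 1050.42 + 152.46 + 224.39 = 1427.27
Landed cost (A) = invoice 23865.17 + 1427.27 + duty 954.61 = 26247.05
Supplier B (CFR):
CIF value = CFR price + insurance = 24136.43 + 247.59 = 24384.02
Import duty = 24384.02 × 4% = 975.36
Buyer bears (B): 247.59 + 1050.42 + 152.46 + 224.39 = 1674.86
Landed cost (B) = invoice 24136.43 + 1674.86 + duty 975.36 = 26786.65
Difference = |26247.05 − 26786.65| = 539.60

Supplier A is cheaper by SGD 539.60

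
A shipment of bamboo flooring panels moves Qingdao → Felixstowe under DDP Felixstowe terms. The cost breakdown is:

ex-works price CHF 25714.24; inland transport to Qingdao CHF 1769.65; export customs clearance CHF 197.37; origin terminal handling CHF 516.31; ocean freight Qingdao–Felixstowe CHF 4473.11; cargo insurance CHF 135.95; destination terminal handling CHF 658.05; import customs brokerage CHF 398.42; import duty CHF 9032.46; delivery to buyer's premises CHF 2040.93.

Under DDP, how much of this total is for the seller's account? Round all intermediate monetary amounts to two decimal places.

DDP: the seller bears all costs including import duty.
Seller's account: goods 25714.24 + inland to port 1769.65 + export clearance 197.37 + origin terminal 516.31 + freight 4473.11 + insurance 135.95 + destination terminal 658.05 + brokerage 398.42 + duty 9032.46 + delivery 2040.93 = 44936.49
Buyer's account: 0.00

Seller's account: CHF 44936.49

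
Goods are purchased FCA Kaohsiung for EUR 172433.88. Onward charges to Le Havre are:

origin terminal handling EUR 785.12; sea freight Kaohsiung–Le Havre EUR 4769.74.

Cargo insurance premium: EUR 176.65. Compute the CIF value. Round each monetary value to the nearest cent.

CIF = FCA price + pre-shipment costs + freight + insurance
CIF = 172433.88 + 785.12 + 4769.74 + 176.65 = 178165.39

CIF value: EUR 178165.39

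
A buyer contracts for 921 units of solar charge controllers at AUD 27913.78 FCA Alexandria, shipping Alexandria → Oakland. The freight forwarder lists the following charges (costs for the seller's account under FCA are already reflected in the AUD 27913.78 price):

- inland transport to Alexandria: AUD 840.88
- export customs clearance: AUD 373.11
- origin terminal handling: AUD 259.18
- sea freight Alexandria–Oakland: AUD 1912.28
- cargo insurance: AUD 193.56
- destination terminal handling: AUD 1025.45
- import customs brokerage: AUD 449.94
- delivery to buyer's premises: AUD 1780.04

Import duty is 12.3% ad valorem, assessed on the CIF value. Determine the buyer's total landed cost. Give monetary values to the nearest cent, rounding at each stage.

FCA: the seller delivers export-cleared goods to the carrier; the buyer bears costs from that point.
Already in the invoice (seller's account under FCA): inland to port, export clearance — exclude.
CIF value = FCA price + origin terminal + freight + insurance = 27913.78 + 259.18 + 1912.28 + 193.56 = 30278.80
Import duty = 30278.80 × 12.3% = 3724.29
Buyer bears: origin terminal 259.18 + freight 1912.28 + insurance 193.56 + destination terminal 1025.45 + brokerage 449.94 + delivery 1780.04 + duty 3724.29 = 9344.74
Landed cost = invoice 27913.78 + 9344.74 = 37258.52

Total landed cost: AUD 37258.52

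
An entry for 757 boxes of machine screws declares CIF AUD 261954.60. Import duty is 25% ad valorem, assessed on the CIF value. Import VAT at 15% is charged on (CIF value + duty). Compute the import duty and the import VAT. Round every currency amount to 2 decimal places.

Import duty: AUD 65488.65; import VAT: AUD 49116.49

Import duty = 261954.60 × 25% = 65488.65
VAT base = CIF + duty = 261954.60 + 65488.65 = 327443.25
Import VAT = 327443.25 × 15% = 49116.49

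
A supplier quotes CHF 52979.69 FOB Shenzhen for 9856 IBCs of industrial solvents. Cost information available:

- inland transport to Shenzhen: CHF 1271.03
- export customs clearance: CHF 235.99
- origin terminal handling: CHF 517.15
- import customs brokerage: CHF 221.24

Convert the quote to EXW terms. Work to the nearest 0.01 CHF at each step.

EXW price: CHF 50955.52

Not relevant to the conversion: brokerage — on the buyer under both terms; not part of either seller's price.
From FOB to EXW, the seller no longer bears: inland to port, export clearance, origin terminal.
EXW price = 52979.69 − 1271.03 − 235.99 − 517.15 = 50955.52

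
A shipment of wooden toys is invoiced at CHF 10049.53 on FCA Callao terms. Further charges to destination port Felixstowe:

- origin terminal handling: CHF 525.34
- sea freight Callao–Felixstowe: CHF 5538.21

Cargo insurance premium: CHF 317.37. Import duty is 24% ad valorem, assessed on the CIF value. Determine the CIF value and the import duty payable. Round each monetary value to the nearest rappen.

CIF = FCA price + pre-shipment costs + freight + insurance
CIF = 10049.53 + 525.34 + 5538.21 + 317.37 = 16430.45
Import duty = 16430.45 × 24% = 3943.31

CIF value: CHF 16430.45; import duty: CHF 3943.31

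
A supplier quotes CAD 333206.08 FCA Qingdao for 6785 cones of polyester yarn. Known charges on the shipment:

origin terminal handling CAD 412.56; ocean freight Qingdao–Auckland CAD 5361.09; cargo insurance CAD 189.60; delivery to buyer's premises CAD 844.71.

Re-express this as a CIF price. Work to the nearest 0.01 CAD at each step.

Not relevant to the conversion: delivery — on the buyer under both terms; not part of either seller's price.
From FCA to CIF, the seller additionally bears: origin terminal, freight, insurance.
CIF price = 333206.08 + 412.56 + 5361.09 + 189.60 = 339169.33

CIF price: CAD 339169.33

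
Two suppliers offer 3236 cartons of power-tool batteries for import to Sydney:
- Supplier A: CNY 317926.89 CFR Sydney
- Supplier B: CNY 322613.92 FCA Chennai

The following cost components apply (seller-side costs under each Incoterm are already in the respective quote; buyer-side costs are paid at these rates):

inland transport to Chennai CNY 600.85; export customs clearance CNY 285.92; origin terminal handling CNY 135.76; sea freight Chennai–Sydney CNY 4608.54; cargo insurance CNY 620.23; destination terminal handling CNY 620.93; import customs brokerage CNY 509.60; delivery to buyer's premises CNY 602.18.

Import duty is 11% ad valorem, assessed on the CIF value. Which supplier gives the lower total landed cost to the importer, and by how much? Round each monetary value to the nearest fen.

Supplier A is cheaper by CNY 10468.78

Supplier A (CFR):
CIF value = CFR price + insurance = 317926.89 + 620.23 = 318547.12
Import duty = 318547.12 × 11% = 35040.18
Buyer bears (A): 620.23 + 620.93 + 509.60 + 602.18 = 2352.94
Landed cost (A) = invoice 317926.89 + 2352.94 + duty 35040.18 = 355320.01
Supplier B (FCA):
CIF value = FCA price + origin terminal + freight + insurance = 322613.92 + 135.76 + 4608.54 + 620.23 = 327978.45
Import duty = 327978.45 × 11% = 36077.63
Buyer bears (B): 135.76 + 4608.54 + 620.23 + 620.93 + 509.60 + 602.18 = 7097.24
Landed cost (B) = invoice 322613.92 + 7097.24 + duty 36077.63 = 365788.79
Difference = |355320.01 − 365788.79| = 10468.78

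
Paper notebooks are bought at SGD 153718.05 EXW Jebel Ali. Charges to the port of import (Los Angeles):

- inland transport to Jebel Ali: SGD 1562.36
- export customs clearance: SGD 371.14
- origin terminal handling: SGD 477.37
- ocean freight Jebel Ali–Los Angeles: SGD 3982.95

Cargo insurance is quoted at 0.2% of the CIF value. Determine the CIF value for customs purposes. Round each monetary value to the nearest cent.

Let C be the CIF value. C = EXW price + pre-shipment costs + freight + 0.2% × C
C − 0.2% × C = 153718.05 + 1562.36 + 371.14 + 477.37 + 3982.95
0.998 × C = 160111.87
C = 160111.87 / 0.998 = 160432.74
Insurance premium = 0.2% × 160432.74 = 320.87

CIF value: SGD 160432.74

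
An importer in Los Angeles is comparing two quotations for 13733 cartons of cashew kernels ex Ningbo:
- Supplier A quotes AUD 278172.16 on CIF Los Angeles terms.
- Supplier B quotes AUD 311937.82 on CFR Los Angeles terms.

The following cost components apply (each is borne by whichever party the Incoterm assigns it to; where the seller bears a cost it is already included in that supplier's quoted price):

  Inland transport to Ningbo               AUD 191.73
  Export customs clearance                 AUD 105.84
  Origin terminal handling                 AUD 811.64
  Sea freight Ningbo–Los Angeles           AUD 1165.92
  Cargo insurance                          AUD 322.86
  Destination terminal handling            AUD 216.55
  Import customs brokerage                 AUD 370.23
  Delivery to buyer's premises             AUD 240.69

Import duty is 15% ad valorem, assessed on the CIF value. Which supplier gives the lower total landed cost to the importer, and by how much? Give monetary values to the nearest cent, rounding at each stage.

Supplier A (CIF):
The CIF price already equals the CIF value: 278172.16
Import duty = 278172.16 × 15% = 41725.82
Buyer bears (A): 216.55 + 370.23 + 240.69 = 827.47
Landed cost (A) = invoice 278172.16 + 827.47 + duty 41725.82 = 320725.45
Supplier B (CFR):
CIF value = CFR price + insurance = 311937.82 + 322.86 = 312260.68
Import duty = 312260.68 × 15% = 46839.10
Buyer bears (B): 322.86 + 216.55 + 370.23 + 240.69 = 1150.33
Landed cost (B) = invoice 311937.82 + 1150.33 + duty 46839.10 = 359927.25
Difference = |320725.45 − 359927.25| = 39201.80

Supplier A is cheaper by AUD 39201.80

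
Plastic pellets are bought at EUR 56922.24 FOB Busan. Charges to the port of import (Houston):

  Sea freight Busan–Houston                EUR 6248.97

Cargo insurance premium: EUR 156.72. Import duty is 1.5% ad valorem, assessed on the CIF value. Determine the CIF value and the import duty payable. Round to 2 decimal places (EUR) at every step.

CIF value: EUR 63327.93; import duty: EUR 949.92

CIF = FOB price + freight + insurance
CIF = 56922.24 + 6248.97 + 156.72 = 63327.93
Import duty = 63327.93 × 1.5% = 949.92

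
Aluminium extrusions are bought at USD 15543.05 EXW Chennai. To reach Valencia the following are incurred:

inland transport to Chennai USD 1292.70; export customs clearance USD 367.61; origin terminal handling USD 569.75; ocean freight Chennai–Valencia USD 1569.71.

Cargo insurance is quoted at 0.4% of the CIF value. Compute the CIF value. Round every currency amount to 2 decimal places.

CIF value: USD 19420.50

Let C be the CIF value. C = EXW price + pre-shipment costs + freight + 0.4% × C
C − 0.4% × C = 15543.05 + 1292.70 + 367.61 + 569.75 + 1569.71
0.996 × C = 19342.82
C = 19342.82 / 0.996 = 19420.50
Insurance premium = 0.4% × 19420.50 = 77.68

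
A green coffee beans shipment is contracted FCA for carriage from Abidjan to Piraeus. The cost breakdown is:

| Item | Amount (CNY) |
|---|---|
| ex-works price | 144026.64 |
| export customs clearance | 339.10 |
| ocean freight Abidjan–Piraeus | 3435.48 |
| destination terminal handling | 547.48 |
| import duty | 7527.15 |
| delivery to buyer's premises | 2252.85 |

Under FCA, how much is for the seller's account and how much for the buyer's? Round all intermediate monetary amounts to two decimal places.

FCA: the seller delivers export-cleared goods to the carrier; the buyer bears costs from that point.
Seller's account: goods 144026.64 + export clearance 339.10 = 144365.74
Buyer's account: freight 3435.48 + destination terminal 547.48 + duty 7527.15 + delivery 2252.85 = 13762.96

Seller: CNY 144365.74; buyer: CNY 13762.96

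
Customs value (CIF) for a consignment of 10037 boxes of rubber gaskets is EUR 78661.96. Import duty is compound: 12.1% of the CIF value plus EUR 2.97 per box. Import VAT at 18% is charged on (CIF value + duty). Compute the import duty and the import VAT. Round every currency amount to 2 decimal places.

Ad valorem component: 78661.96 × 12.1% = 9518.10
Specific component: 10037 × 2.97 = 29809.89
Import duty = 9518.10 + 29809.89 = 39327.99
VAT base = CIF + duty = 78661.96 + 39327.99 = 117989.95
Import VAT = 117989.95 × 18% = 21238.19

Import duty: EUR 39327.99; import VAT: EUR 21238.19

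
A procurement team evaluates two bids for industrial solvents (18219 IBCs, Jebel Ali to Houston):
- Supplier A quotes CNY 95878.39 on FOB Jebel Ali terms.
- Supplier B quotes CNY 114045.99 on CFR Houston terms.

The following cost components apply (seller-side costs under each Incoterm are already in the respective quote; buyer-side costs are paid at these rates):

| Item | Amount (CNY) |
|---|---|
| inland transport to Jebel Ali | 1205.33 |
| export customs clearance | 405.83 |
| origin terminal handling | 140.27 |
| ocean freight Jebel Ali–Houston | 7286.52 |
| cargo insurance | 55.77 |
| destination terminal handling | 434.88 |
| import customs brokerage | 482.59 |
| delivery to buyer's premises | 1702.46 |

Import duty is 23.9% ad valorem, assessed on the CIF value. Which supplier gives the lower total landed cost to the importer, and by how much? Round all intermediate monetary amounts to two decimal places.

Supplier A is cheaper by CNY 13481.66

Supplier A (FOB):
CIF value = FOB price + freight + insurance = 95878.39 + 7286.52 + 55.77 = 103220.68
Import duty = 103220.68 × 23.9% = 24669.74
Buyer bears (A): 7286.52 + 55.77 + 434.88 + 482.59 + 1702.46 = 9962.22
Landed cost (A) = invoice 95878.39 + 9962.22 + duty 24669.74 = 130510.35
Supplier B (CFR):
CIF value = CFR price + insurance = 114045.99 + 55.77 = 114101.76
Import duty = 114101.76 × 23.9% = 27270.32
Buyer bears (B): 55.77 + 434.88 + 482.59 + 1702.46 = 2675.70
Landed cost (B) = invoice 114045.99 + 2675.70 + duty 27270.32 = 143992.01
Difference = |130510.35 − 143992.01| = 13481.66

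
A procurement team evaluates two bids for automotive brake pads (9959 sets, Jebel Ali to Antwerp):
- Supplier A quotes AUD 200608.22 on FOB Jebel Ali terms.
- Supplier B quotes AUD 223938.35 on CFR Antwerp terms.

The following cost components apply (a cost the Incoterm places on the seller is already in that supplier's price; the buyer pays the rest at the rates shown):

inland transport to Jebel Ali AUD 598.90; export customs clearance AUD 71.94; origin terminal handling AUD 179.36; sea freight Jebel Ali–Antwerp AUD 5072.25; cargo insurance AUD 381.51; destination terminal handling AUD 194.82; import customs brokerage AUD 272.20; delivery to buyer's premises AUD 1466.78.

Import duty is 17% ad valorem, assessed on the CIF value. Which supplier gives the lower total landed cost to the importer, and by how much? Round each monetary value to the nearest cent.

Supplier A is cheaper by AUD 21361.72

Supplier A (FOB):
CIF value = FOB price + freight + insurance = 200608.22 + 5072.25 + 381.51 = 206061.98
Import duty = 206061.98 × 17% = 35030.54
Buyer bears (A): 5072.25 + 381.51 + 194.82 + 272.20 + 1466.78 = 7387.56
Landed cost (A) = invoice 200608.22 + 7387.56 + duty 35030.54 = 243026.32
Supplier B (CFR):
CIF value = CFR price + insurance = 223938.35 + 381.51 = 224319.86
Import duty = 224319.86 × 17% = 38134.38
Buyer bears (B): 381.51 + 194.82 + 272.20 + 1466.78 = 2315.31
Landed cost (B) = invoice 223938.35 + 2315.31 + duty 38134.38 = 264388.04
Difference = |243026.32 − 264388.04| = 21361.72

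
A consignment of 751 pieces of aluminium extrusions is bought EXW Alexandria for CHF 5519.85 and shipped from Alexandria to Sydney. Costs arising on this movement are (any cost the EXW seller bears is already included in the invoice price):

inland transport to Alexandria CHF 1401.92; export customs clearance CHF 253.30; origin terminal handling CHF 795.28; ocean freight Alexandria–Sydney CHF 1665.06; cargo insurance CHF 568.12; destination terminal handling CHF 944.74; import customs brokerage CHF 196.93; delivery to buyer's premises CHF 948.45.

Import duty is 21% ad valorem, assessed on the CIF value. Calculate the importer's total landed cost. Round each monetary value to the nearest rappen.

EXW: the seller makes goods available at their premises; the buyer bears all onward costs.
CIF value = EXW price + inland to port + export clearance + origin terminal + freight + insurance = 5519.85 + 1401.92 + 253.30 + 795.28 + 1665.06 + 568.12 = 10203.53
Import duty = 10203.53 × 21% = 2142.74
Buyer bears: inland to port 1401.92 + export clearance 253.30 + origin terminal 795.28 + freight 1665.06 + insurance 568.12 + destination terminal 944.74 + brokerage 196.93 + delivery 948.45 + duty 2142.74 = 8916.54
Landed cost = invoice 5519.85 + 8916.54 = 14436.39

Total landed cost: CHF 14436.39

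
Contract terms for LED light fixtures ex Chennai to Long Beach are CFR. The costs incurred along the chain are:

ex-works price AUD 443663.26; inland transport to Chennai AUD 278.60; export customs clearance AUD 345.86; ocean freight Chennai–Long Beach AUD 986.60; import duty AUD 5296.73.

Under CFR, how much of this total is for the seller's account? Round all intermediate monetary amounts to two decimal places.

CFR: the seller pays costs through ocean freight to the destination port, but not insurance.
Seller's account: goods 443663.26 + inland to port 278.60 + export clearance 345.86 + freight 986.60 = 445274.32
Buyer's account: duty 5296.73 = 5296.73

Seller's account: AUD 445274.32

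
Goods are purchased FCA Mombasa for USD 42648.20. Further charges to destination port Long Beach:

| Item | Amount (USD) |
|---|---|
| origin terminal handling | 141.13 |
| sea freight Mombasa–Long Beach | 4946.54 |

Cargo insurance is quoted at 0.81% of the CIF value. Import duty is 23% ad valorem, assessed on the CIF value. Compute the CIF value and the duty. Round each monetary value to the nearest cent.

CIF value: USD 48125.69; import duty: USD 11068.91

Let C be the CIF value. C = FCA price + pre-shipment costs + freight + 0.81% × C
C − 0.81% × C = 42648.20 + 141.13 + 4946.54
0.9919 × C = 47735.87
C = 47735.87 / 0.9919 = 48125.69
Insurance premium = 0.81% × 48125.69 = 389.82
Import duty = 48125.69 × 23% = 11068.91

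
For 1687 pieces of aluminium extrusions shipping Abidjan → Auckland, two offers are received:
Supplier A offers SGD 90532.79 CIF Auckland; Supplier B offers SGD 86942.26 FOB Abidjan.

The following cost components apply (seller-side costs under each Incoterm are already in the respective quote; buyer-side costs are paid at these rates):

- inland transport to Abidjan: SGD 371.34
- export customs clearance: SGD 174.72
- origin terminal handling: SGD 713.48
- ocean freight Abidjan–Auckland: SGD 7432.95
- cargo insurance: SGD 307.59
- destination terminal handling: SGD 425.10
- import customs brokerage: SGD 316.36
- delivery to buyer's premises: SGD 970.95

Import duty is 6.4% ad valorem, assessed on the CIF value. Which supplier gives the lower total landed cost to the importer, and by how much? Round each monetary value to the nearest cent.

Supplier A (CIF):
The CIF price already equals the CIF value: 90532.79
Import duty = 90532.79 × 6.4% = 5794.10
Buyer bears (A): 425.10 + 316.36 + 970.95 = 1712.41
Landed cost (A) = invoice 90532.79 + 1712.41 + duty 5794.10 = 98039.30
Supplier B (FOB):
CIF value = FOB price + freight + insurance = 86942.26 + 7432.95 + 307.59 = 94682.80
Import duty = 94682.80 × 6.4% = 6059.70
Buyer bears (B): 7432.95 + 307.59 + 425.10 + 316.36 + 970.95 = 9452.95
Landed cost (B) = invoice 86942.26 + 9452.95 + duty 6059.70 = 102454.91
Difference = |98039.30 − 102454.91| = 4415.61

Supplier A is cheaper by SGD 4415.61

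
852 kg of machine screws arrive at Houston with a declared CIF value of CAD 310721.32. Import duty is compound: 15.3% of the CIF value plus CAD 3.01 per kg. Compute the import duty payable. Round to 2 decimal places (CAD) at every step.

Import duty: CAD 50104.88

Ad valorem component: 310721.32 × 15.3% = 47540.36
Specific component: 852 × 3.01 = 2564.52
Import duty = 47540.36 + 2564.52 = 50104.88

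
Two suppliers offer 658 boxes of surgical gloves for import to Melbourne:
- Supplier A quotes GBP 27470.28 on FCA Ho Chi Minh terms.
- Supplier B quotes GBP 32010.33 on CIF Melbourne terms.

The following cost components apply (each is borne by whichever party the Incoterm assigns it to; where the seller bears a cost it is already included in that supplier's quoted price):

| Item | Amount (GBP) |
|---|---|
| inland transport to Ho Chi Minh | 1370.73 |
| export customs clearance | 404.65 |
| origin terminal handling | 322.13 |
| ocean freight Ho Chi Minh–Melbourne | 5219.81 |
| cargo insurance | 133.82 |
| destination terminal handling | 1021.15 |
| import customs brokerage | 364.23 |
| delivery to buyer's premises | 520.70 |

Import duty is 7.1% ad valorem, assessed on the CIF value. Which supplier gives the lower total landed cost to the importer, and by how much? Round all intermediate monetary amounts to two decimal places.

Supplier B is cheaper by GBP 1216.35

Supplier A (FCA):
CIF value = FCA price + origin terminal + freight + insurance = 27470.28 + 322.13 + 5219.81 + 133.82 = 33146.04
Import duty = 33146.04 × 7.1% = 2353.37
Buyer bears (A): 322.13 + 5219.81 + 133.82 + 1021.15 + 364.23 + 520.70 = 7581.84
Landed cost (A) = invoice 27470.28 + 7581.84 + duty 2353.37 = 37405.49
Supplier B (CIF):
The CIF price already equals the CIF value: 32010.33
Import duty = 32010.33 × 7.1% = 2272.73
Buyer bears (B): 1021.15 + 364.23 + 520.70 = 1906.08
Landed cost (B) = invoice 32010.33 + 1906.08 + duty 2272.73 = 36189.14
Difference = |37405.49 − 36189.14| = 1216.35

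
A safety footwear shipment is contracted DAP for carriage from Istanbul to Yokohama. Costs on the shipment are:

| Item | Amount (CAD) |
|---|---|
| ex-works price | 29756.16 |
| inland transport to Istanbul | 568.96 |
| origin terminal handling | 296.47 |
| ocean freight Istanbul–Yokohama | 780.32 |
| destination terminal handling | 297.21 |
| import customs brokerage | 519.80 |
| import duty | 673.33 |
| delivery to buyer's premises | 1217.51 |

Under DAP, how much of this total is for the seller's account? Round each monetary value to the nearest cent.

Seller's account: CAD 32916.63

DAP: the seller bears all costs to the named destination except import duty and clearance.
Seller's account: goods 29756.16 + inland to port 568.96 + origin terminal 296.47 + freight 780.32 + destination terminal 297.21 + delivery 1217.51 = 32916.63
Buyer's account: brokerage 519.80 + duty 673.33 = 1193.13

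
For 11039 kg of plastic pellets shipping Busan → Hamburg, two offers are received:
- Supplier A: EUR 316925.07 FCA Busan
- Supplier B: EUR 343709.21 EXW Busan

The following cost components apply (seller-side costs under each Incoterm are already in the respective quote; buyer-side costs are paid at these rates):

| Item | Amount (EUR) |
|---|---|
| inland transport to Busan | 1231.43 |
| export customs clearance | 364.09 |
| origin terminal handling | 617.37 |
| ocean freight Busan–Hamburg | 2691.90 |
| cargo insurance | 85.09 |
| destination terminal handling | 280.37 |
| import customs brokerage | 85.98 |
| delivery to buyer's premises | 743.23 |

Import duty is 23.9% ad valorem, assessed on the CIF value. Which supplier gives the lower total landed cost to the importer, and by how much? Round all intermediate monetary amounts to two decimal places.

Supplier A (FCA):
CIF value = FCA price + origin terminal + freight + insurance = 316925.07 + 617.37 + 2691.90 + 85.09 = 320319.43
Import duty = 320319.43 × 23.9% = 76556.34
Buyer bears (A): 617.37 + 2691.90 + 85.09 + 280.37 + 85.98 + 743.23 = 4503.94
Landed cost (A) = invoice 316925.07 + 4503.94 + duty 76556.34 = 397985.35
Supplier B (EXW):
CIF value = EXW price + inland to port + export clearance + origin terminal + freight + insurance = 343709.21 + 1231.43 + 364.09 + 617.37 + 2691.90 + 85.09 = 348699.09
Import duty = 348699.09 × 23.9% = 83339.08
Buyer bears (B): 1231.43 + 364.09 + 617.37 + 2691.90 + 85.09 + 280.37 + 85.98 + 743.23 = 6099.46
Landed cost (B) = invoice 343709.21 + 6099.46 + duty 83339.08 = 433147.75
Difference = |397985.35 − 433147.75| = 35162.40

Supplier A is cheaper by EUR 35162.40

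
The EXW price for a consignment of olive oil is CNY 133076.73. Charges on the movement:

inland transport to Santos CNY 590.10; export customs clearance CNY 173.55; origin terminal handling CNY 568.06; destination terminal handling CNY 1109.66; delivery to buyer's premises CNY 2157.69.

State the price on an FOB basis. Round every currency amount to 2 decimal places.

FOB price: CNY 134408.44

Not relevant to the conversion: delivery, destination terminal — on the buyer under both terms; not part of either seller's price.
From EXW to FOB, the seller additionally bears: inland to port, export clearance, origin terminal.
FOB price = 133076.73 + 590.10 + 173.55 + 568.06 = 134408.44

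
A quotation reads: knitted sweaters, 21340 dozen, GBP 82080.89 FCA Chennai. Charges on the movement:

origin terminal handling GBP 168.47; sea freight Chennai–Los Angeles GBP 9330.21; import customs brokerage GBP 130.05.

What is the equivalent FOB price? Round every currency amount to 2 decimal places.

FOB price: GBP 82249.36

Not relevant to the conversion: brokerage, freight — on the buyer under both terms; not part of either seller's price.
From FCA to FOB, the seller additionally bears: origin terminal.
FOB price = 82080.89 + 168.47 = 82249.36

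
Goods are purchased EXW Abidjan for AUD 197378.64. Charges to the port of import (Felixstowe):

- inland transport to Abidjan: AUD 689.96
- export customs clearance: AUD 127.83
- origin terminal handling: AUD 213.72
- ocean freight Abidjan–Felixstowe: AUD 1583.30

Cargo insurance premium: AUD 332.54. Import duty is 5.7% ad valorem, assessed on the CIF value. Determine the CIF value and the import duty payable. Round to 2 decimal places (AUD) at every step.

CIF = EXW price + pre-shipment costs + freight + insurance
CIF = 197378.64 + 689.96 + 127.83 + 213.72 + 1583.30 + 332.54 = 200325.99
Import duty = 200325.99 × 5.7% = 11418.58

CIF value: AUD 200325.99; import duty: AUD 11418.58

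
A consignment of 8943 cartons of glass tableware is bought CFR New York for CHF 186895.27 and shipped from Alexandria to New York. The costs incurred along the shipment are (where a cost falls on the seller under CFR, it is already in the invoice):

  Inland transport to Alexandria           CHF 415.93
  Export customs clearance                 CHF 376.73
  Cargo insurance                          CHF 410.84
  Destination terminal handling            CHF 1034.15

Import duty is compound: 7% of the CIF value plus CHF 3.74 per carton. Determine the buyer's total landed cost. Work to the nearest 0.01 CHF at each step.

CFR: the seller pays costs through ocean freight to the destination port, but not insurance.
Already in the invoice (seller's account under CFR): inland to port, export clearance — exclude.
CIF value = CFR price + insurance = 186895.27 + 410.84 = 187306.11
Ad valorem component: 187306.11 × 7% = 13111.43
Specific component: 8943 × 3.74 = 33446.82
Import duty = 13111.43 + 33446.82 = 46558.25
Buyer bears: insurance 410.84 + destination terminal 1034.15 + duty 46558.25 = 48003.24
Landed cost = invoice 186895.27 + 48003.24 = 234898.51

Total landed cost: CHF 234898.51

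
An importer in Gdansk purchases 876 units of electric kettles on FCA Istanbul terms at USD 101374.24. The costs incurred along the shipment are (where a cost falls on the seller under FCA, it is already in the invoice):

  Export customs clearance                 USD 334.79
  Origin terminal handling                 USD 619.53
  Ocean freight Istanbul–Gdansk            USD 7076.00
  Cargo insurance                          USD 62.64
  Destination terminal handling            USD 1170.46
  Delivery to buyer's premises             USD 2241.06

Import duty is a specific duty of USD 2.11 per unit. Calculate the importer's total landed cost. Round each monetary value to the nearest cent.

FCA: the seller delivers export-cleared goods to the carrier; the buyer bears costs from that point.
Already in the invoice (seller's account under FCA): export clearance — exclude.
CIF value = FCA price + origin terminal + freight + insurance = 101374.24 + 619.53 + 7076.00 + 62.64 = 109132.41
Import duty = 876 × 2.11 = 1848.36
Buyer bears: origin terminal 619.53 + freight 7076.00 + insurance 62.64 + destination terminal 1170.46 + delivery 2241.06 + duty 1848.36 = 13018.05
Landed cost = invoice 101374.24 + 13018.05 = 114392.29

Total landed cost: USD 114392.29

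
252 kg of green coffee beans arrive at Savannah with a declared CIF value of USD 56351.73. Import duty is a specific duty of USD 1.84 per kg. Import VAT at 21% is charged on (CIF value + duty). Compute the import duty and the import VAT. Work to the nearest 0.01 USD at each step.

Import duty = 252 × 1.84 = 463.68
VAT base = CIF + duty = 56351.73 + 463.68 = 56815.41
Import VAT = 56815.41 × 21% = 11931.24

Import duty: USD 463.68; import VAT: USD 11931.24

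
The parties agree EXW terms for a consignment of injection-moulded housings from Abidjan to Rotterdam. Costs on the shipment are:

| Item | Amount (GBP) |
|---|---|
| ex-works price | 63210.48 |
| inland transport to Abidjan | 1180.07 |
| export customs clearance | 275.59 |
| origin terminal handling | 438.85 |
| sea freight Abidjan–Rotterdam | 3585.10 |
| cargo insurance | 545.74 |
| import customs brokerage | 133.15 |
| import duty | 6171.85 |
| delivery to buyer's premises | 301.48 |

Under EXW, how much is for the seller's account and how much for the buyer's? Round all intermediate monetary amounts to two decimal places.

EXW: the seller makes goods available at their premises; the buyer bears all onward costs.
Seller's account: goods 63210.48 = 63210.48
Buyer's account: inland to port 1180.07 + export clearance 275.59 + origin terminal 438.85 + freight 3585.10 + insurance 545.74 + brokerage 133.15 + duty 6171.85 + delivery 301.48 = 12631.83

Seller: GBP 63210.48; buyer: GBP 12631.83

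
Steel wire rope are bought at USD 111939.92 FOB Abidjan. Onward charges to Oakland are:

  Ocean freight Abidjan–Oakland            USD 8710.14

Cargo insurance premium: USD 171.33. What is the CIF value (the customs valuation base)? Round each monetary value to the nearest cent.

CIF = FOB price + freight + insurance
CIF = 111939.92 + 8710.14 + 171.33 = 120821.39

CIF value: USD 120821.39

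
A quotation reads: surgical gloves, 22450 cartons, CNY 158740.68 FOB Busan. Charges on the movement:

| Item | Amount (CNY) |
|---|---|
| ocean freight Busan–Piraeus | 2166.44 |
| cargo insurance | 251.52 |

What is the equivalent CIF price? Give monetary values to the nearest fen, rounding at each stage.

CIF price: CNY 161158.64

From FOB to CIF, the seller additionally bears: freight, insurance.
CIF price = 158740.68 + 2166.44 + 251.52 = 161158.64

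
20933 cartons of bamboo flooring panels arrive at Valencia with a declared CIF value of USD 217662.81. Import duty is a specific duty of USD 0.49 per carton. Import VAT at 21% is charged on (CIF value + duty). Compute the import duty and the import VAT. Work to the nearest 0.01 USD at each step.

Import duty = 20933 × 0.49 = 10257.17
VAT base = CIF + duty = 217662.81 + 10257.17 = 227919.98
Import VAT = 227919.98 × 21% = 47863.20

Import duty: USD 10257.17; import VAT: USD 47863.20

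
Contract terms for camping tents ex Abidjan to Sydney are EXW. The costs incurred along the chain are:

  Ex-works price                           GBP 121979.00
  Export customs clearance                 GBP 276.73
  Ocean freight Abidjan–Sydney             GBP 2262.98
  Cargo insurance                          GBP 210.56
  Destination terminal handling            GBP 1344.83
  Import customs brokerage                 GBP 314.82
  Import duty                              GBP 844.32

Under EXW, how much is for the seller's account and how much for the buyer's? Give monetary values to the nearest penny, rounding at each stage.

Seller: GBP 121979.00; buyer: GBP 5254.24

EXW: the seller makes goods available at their premises; the buyer bears all onward costs.
Seller's account: goods 121979.00 = 121979.00
Buyer's account: export clearance 276.73 + freight 2262.98 + insurance 210.56 + destination terminal 1344.83 + brokerage 314.82 + duty 844.32 = 5254.24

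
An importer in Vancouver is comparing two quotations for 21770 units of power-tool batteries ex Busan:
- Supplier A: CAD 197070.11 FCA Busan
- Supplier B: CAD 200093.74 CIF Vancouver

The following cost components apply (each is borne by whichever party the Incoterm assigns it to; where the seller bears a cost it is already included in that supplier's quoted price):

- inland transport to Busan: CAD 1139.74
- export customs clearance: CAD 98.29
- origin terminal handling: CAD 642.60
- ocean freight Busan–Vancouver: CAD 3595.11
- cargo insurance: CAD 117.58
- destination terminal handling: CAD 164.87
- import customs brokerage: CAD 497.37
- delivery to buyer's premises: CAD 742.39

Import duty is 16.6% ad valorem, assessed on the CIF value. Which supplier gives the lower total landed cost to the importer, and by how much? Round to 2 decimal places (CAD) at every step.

Supplier B is cheaper by CAD 1552.72

Supplier A (FCA):
CIF value = FCA price + origin terminal + freight + insurance = 197070.11 + 642.60 + 3595.11 + 117.58 = 201425.40
Import duty = 201425.40 × 16.6% = 33436.62
Buyer bears (A): 642.60 + 3595.11 + 117.58 + 164.87 + 497.37 + 742.39 = 5759.92
Landed cost (A) = invoice 197070.11 + 5759.92 + duty 33436.62 = 236266.65
Supplier B (CIF):
The CIF price already equals the CIF value: 200093.74
Import duty = 200093.74 × 16.6% = 33215.56
Buyer bears (B): 164.87 + 497.37 + 742.39 = 1404.63
Landed cost (B) = invoice 200093.74 + 1404.63 + duty 33215.56 = 234713.93
Difference = |236266.65 − 234713.93| = 1552.72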